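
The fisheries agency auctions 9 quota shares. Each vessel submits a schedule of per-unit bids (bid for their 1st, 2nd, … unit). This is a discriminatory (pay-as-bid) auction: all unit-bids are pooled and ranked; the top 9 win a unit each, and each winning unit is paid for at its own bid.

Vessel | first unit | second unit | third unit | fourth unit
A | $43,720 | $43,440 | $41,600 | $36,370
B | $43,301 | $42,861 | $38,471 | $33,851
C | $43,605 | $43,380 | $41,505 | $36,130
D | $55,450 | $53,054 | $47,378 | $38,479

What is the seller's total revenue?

Total revenue: $416,189

Pooled unit-bids ranked (top 9): 55,450 (D-1), 53,054 (D-2), 47,378 (D-3), 43,720 (A-1), 43,605 (C-1), 43,440 (A-2), 43,380 (C-2), 43,301 (B-1), 42,861 (B-2)
Next rejected bid: $41,600 (not a price — pay-as-bid).
Each winning unit pays its own bid.
Revenue = 55,450 + 53,054 + 47,378 + 43,720 + 43,605 + 43,440 + 43,380 + 43,301 + 42,861 = $416,189.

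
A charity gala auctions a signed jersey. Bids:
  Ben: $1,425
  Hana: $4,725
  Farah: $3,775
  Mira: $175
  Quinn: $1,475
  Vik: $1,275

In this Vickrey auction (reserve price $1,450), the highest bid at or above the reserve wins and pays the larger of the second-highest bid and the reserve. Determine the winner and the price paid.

Hana pays $3,775

Bids ranked: 4,725 (Hana) > 3,775 (Farah) > 1,475 (Quinn) > 1,425 (Ben) > 1,275 (Vik) > 175 (Mira)
Hana has the top bid at or above the reserve ($4,725).
Second-highest bid $3,775 exceeds the reserve $1,450 → payment $3,775.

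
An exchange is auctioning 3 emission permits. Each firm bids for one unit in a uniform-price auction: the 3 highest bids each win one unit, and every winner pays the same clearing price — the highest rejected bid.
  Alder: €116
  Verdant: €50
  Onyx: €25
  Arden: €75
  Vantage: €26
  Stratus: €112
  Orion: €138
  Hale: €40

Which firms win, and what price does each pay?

Sorting: 138 (Orion), 116 (Alder), 112 (Stratus), 75 (Arden), 50 (Verdant), …
Top 3: Orion, Alder, Stratus.
First losing bid is Arden's €75, which sets the uniform price.

Orion, Alder, Stratus; each pays €75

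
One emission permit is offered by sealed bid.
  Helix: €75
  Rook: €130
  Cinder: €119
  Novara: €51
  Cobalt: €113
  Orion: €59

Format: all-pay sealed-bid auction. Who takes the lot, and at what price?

All-pay sealed-bid auction: the highest bidder wins the item, but every bidder pays their own bid.
Bids ranked: 130 (Rook) > 119 (Cinder) > 113 (Cobalt) > 75 (Helix) > 59 (Orion) > 51 (Novara)
Rook wins with the top bid; all bids are sunk regardless.

Rook pays €130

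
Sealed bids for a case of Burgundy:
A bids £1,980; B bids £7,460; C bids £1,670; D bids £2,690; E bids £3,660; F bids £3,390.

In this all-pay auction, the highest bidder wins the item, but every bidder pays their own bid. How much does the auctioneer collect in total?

Total revenue: £20,850

Bids in order: 7,460 (B) > 3,660 (E) > 3,390 (F) > 2,690 (D) > 1,980 (A) > 1,670 (C)
Every bidder forfeits their bid regardless of winning.
Revenue = 1,980 + 7,460 + 1,670 + 2,690 + 3,660 + 3,390 = £20,850.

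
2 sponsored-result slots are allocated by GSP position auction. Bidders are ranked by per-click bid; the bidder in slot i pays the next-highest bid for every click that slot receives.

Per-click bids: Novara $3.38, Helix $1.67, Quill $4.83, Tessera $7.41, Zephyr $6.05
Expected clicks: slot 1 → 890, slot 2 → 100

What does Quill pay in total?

Quill pays $0.00

Per-click bids in order: $7.41 (Tessera) > $6.05 (Zephyr) > $4.83 (Quill) > …
Quill ranks below slot 2 → no slot, pays nothing.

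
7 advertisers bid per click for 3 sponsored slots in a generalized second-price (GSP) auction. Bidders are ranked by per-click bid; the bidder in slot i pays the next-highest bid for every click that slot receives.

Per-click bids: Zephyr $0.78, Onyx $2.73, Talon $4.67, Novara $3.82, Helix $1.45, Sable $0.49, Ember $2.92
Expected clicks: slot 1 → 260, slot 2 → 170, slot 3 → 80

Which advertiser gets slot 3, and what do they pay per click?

Ember; $2.73 per click

Per-click bids in order: $4.67 (Talon) > $3.82 (Novara) > $2.92 (Ember) > $2.73 (Onyx) > …
Slot 3 goes to the third-ranked bidder, Ember, who pays the next bid down: $2.73/click.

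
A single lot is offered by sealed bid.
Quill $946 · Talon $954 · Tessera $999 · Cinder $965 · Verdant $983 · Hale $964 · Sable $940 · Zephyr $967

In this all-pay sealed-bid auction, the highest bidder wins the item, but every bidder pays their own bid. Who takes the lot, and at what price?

Tessera pays $999

Sorting bids: 999 (Tessera) > 983 (Verdant) > 967 (Zephyr) > 965 (Cinder) > 964 (Hale) > 954 (Talon) > …
Tessera wins with the top bid; all bids are sunk regardless.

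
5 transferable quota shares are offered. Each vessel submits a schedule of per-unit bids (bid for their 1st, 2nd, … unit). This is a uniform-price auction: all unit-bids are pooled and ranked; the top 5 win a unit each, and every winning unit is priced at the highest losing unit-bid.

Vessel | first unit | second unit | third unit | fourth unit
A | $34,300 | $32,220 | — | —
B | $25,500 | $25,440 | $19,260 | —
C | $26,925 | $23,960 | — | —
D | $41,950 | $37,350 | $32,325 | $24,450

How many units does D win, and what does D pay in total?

Pooled unit-bids ranked (top 5): 41,950 (D-1), 37,350 (D-2), 34,300 (A-1), 32,325 (D-3), 32,220 (A-2)
First bid not allocated: $26,925.
D wins 3 unit(s) at $26,925 each.

D: 3 units, pays $80,775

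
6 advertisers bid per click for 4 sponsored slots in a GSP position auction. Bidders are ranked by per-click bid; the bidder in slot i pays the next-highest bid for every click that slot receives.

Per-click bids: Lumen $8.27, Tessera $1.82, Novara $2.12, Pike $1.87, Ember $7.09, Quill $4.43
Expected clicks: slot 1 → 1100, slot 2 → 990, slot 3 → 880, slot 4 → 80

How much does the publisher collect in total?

Sorting advertisers: $8.27 (Lumen) > $7.09 (Ember) > $4.43 (Quill) > $2.12 (Novara) > $1.87 (Pike) > …
Slot 1: Lumen pays $7.09 × 1100 = $7799.00
Slot 2: Ember pays $4.43 × 990 = $4385.70
Slot 3: Quill pays $2.12 × 880 = $1865.60
Slot 4: Novara pays $1.87 × 80 = $149.60
Total = $14199.90

Total revenue: $14199.90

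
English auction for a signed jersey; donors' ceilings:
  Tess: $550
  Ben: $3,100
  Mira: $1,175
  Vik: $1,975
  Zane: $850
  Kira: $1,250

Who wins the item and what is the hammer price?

Ben wins at $1,975

Limits ranked: 3,100 (Ben) > 1,975 (Vik) > 1,250 (Kira) > 1,175 (Mira) > 850 (Zane) > 550 (Tess)
Bidding ends when Vik exits at $1,975; Ben takes it.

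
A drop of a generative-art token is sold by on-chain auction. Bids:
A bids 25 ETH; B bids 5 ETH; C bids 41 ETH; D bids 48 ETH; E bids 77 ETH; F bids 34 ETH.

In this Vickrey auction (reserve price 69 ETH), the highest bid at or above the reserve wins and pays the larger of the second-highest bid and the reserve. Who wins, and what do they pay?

E pays 69 ETH

Bids ranked: 77 (E) > 48 (D) > 41 (C) > 34 (F) > 25 (A) > 5 (B)
Highest eligible bid: E at 77 ETH.
Second-highest bid 48 ETH is below the reserve 69 ETH, so the reserve binds → payment 69 ETH.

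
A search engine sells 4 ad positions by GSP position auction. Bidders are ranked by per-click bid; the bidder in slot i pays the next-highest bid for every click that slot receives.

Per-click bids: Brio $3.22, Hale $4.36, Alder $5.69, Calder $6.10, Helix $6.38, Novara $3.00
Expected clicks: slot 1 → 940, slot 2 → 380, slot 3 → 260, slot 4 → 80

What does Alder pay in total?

Alder pays $1133.60

Sorting advertisers: $6.38 (Helix) > $6.10 (Calder) > $5.69 (Alder) > $4.36 (Hale) > $3.22 (Brio) > …
Alder holds slot 3 → pays next bid $4.36 × 260 clicks = $1133.60.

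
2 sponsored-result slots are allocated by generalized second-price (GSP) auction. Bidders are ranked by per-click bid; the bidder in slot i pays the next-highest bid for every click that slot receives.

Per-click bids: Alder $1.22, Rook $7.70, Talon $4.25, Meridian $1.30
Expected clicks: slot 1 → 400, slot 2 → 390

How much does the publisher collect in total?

Per-click bids in order: $7.70 (Rook) > $4.25 (Talon) > $1.30 (Meridian) > …
Slot 1: Rook pays $4.25 × 400 = $1700.00
Slot 2: Talon pays $1.30 × 390 = $507.00
Total = $2207.00

Total revenue: $2207.00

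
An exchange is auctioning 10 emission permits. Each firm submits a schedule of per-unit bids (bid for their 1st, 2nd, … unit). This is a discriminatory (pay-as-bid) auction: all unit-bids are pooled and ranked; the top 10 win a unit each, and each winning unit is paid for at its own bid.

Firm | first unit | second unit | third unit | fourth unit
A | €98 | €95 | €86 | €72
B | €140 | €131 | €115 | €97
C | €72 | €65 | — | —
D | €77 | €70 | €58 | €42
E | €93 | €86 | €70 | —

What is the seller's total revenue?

All unit-bids, highest first — top 10: 140 (B-1), 131 (B-2), 115 (B-3), 98 (A-1), 97 (B-4), 95 (A-2), 93 (E-1), 86 (A-3), 86 (E-2), 77 (D-1)
Next rejected bid: €72 (not a price — pay-as-bid).
Each winning unit pays its own bid.
Revenue = 140 + 131 + 115 + 98 + 97 + 95 + 93 + 86 + 86 + 77 = €1,018.

Total revenue: €1,018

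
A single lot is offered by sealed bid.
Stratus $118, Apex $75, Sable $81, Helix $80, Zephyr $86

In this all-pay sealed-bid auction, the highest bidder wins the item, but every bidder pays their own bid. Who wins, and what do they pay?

Stratus pays $118

Rule: the highest bidder wins the item, but every bidder pays their own bid.
Sorting bids: 118 (Stratus) > 86 (Zephyr) > 81 (Sable) > 80 (Helix) > 75 (Apex)
Stratus wins with the top bid; all bids are sunk regardless.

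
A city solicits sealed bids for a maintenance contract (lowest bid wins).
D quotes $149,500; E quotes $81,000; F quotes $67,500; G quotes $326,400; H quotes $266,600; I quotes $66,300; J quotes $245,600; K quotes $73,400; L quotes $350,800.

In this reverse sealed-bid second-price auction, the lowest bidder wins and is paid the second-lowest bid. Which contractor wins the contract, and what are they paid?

I is paid $67,500

Sorting bids: 66,300 (I) < 67,500 (F) < 73,400 (K) < 81,000 (E) < 149,500 (D) < 245,600 (J) < …
I is lowest; is paid the second-lowest bid, $67,500.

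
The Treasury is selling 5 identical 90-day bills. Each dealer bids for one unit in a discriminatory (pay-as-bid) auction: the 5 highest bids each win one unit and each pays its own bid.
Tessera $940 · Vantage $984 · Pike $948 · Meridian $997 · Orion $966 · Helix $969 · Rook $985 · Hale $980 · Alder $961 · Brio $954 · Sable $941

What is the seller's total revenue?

Total revenue: $4,915

Bids ranked high→low: 997 (Meridian), 985 (Rook), 984 (Vantage), 980 (Hale), 969 (Helix), 966 (Orion), 961 (Alder), …
Winners (5 units): Meridian, Rook, Vantage, Hale, Helix.
Total revenue = 997 + 985 + 984 + 980 + 969 = $4,915.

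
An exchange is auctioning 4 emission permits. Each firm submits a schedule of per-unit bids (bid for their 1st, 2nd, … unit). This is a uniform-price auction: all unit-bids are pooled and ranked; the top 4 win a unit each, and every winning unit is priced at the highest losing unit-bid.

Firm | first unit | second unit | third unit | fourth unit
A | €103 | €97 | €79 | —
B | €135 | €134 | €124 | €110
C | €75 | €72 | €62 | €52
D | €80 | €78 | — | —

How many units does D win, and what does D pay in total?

Pooled unit-bids ranked (top 4): 135 (B-1), 134 (B-2), 124 (B-3), 110 (B-4)
The (k+1)-th unit-bid is €103.
D wins 0 unit(s) at €103 each.

D: 0 units, pays €0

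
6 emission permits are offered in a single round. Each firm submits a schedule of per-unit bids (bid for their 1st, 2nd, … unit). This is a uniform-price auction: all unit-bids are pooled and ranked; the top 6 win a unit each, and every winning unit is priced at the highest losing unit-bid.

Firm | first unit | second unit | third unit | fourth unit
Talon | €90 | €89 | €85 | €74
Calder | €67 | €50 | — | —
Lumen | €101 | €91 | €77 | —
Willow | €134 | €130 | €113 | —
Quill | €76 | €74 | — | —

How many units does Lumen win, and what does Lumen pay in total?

Lumen: 2 units, pays €178

Pooled unit-bids ranked (top 6): 134 (Willow-1), 130 (Willow-2), 113 (Willow-3), 101 (Lumen-1), 91 (Lumen-2), 90 (Talon-1)
First bid not allocated: €89.
Lumen wins 2 unit(s) at €89 each.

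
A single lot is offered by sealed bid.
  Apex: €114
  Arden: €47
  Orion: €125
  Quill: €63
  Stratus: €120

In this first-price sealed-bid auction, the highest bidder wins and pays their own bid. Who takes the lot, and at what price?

Orion pays €125

Sorting bids: 125 (Orion) > 120 (Stratus) > 114 (Apex) > 63 (Quill) > 47 (Arden)
First-price: Orion pays what they bid, €125.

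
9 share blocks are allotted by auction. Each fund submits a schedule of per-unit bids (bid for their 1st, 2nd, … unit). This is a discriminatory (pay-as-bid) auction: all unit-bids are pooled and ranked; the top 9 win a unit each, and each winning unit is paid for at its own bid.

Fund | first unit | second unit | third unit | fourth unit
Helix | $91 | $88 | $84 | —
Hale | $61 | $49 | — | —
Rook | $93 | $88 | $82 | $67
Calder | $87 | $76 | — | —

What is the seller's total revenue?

Total revenue: $756

Pooled unit-bids ranked (top 9): 93 (Rook-1), 91 (Helix-1), 88 (Helix-2), 88 (Rook-2), 87 (Calder-1), 84 (Helix-3), 82 (Rook-3), 76 (Calder-2), 67 (Rook-4)
Next rejected bid: $61 (not a price — pay-as-bid).
Each winning unit pays its own bid.
Revenue = 93 + 91 + 88 + 88 + 87 + 84 + 82 + 76 + 67 = $756.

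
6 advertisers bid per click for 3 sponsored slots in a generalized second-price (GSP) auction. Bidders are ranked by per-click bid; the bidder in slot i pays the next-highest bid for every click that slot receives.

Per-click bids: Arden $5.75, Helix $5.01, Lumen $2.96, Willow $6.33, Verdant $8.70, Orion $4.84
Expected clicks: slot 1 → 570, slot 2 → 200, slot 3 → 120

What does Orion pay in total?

Ranked by bid: $8.70 (Verdant) > $6.33 (Willow) > $5.75 (Arden) > $5.01 (Helix) > …
Orion ranks below slot 3 → no slot, pays nothing.

Orion pays $0.00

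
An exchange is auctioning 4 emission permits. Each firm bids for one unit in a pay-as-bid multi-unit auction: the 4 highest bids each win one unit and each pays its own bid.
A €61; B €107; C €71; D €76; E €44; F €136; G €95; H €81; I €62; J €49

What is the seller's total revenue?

Bids ranked high→low: 136 (F), 107 (B), 95 (G), 81 (H), 76 (D), 71 (C), …
Winners (4 units): F, B, G, H.
Total revenue = 136 + 107 + 95 + 81 = €419.

Total revenue: €419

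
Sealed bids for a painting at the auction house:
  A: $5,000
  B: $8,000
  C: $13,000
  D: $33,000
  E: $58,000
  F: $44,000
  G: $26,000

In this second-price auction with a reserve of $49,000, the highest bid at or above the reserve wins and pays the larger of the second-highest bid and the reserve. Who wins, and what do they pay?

Bids ranked: 58,000 (E) > 44,000 (F) > 33,000 (D) > 26,000 (G) > 13,000 (C) > 8,000 (B) > …
Highest eligible bid: E at $58,000.
max(second-highest $44,000, reserve $49,000) = $49,000.

E pays $49,000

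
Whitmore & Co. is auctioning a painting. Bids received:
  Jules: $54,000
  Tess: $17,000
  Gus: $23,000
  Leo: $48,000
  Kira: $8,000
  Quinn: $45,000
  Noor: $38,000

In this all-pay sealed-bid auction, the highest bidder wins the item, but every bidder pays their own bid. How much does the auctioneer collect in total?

Total revenue: $233,000

Sorting bids: 54,000 (Jules) > 48,000 (Leo) > 45,000 (Quinn) > 38,000 (Noor) > 23,000 (Gus) > 17,000 (Tess) > …
Every bidder forfeits their bid regardless of winning.
Revenue = 54,000 + 17,000 + 23,000 + 48,000 + 8,000 + 45,000 + 38,000 = $233,000.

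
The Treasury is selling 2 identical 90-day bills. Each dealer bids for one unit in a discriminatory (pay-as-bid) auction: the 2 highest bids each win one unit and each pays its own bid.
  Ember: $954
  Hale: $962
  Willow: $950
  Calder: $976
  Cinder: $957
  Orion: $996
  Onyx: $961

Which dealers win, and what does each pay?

Ordering the bids: 996 (Orion), 976 (Calder), 962 (Hale), 961 (Onyx), …
Winners (2 units): Orion, Calder.
Each winner pays its own bid: Orion $996, Calder $976.

Orion $996, Calder $976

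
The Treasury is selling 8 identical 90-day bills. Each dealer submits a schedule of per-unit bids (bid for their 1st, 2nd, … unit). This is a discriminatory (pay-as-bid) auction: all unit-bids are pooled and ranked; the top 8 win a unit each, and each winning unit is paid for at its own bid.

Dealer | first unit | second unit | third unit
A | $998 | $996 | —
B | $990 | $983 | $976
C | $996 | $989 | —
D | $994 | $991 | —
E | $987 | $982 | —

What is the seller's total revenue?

Merging the schedules and taking the best 8: 998 (A-1), 996 (A-2), 996 (C-1), 994 (D-1), 991 (D-2), 990 (B-1), 989 (C-2), 987 (E-1)
Next rejected bid: $983 (not a price — pay-as-bid).
Each winning unit pays its own bid.
Revenue = 998 + 996 + 996 + 994 + 991 + 990 + 989 + 987 = $7,941.

Total revenue: $7,941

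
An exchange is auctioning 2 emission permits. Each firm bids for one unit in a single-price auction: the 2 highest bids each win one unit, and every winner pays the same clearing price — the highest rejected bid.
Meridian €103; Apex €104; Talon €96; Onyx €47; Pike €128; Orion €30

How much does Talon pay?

Talon pays €0

Ordering the bids: 128 (Pike), 104 (Apex), 103 (Meridian), 96 (Talon), …
Top 2: Pike, Apex.
Clearing price = highest rejected bid = €103.
Talon does not win → pays €0.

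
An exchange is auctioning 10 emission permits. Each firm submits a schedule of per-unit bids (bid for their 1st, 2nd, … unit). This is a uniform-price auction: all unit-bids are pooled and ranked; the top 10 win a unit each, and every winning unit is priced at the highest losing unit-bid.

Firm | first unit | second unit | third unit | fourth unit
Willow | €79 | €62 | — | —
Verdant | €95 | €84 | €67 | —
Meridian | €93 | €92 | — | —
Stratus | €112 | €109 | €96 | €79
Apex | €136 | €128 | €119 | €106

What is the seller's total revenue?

Total revenue: €840

Pooled unit-bids ranked (top 10): 136 (Apex-1), 128 (Apex-2), 119 (Apex-3), 112 (Stratus-1), 109 (Stratus-2), 106 (Apex-4), 96 (Stratus-3), 95 (Verdant-1), 93 (Meridian-1), 92 (Meridian-2)
First bid not allocated: €84.
Allocation: Apex 4, Meridian 2, Stratus 3, Verdant 1. Every unit priced at €84.
Revenue = 10 × 84 = €840.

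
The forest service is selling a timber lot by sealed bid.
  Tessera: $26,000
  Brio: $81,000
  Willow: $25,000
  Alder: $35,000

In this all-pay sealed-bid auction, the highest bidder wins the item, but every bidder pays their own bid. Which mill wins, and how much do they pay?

Brio pays $81,000

Bids ranked: 81,000 (Brio) > 35,000 (Alder) > 26,000 (Tessera) > 25,000 (Willow)
Brio wins with the top bid; all bids are sunk regardless.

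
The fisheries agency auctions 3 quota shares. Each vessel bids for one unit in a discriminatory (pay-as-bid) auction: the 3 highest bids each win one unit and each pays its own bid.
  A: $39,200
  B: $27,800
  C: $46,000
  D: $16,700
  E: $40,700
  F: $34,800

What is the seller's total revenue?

Sorting: 46,000 (C), 40,700 (E), 39,200 (A), 34,800 (F), 27,800 (B), …
The 3 highest are C, E, A.
Total revenue = 46,000 + 40,700 + 39,200 = $125,900.

Total revenue: $125,900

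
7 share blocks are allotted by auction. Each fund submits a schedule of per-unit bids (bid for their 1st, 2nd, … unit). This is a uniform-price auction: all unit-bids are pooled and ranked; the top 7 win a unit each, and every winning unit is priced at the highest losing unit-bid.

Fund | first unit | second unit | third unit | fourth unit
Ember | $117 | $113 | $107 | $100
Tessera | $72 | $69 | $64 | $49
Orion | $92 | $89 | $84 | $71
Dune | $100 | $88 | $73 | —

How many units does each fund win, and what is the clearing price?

Pooled unit-bids ranked (top 7): 117 (Ember-1), 113 (Ember-2), 107 (Ember-3), 100 (Ember-4), 100 (Dune-1), 92 (Orion-1), 89 (Orion-2)
First bid not allocated: $88.
Allocation: Dune 1, Ember 4, Orion 2.

Dune 1, Ember 4, Orion 2; clearing price $88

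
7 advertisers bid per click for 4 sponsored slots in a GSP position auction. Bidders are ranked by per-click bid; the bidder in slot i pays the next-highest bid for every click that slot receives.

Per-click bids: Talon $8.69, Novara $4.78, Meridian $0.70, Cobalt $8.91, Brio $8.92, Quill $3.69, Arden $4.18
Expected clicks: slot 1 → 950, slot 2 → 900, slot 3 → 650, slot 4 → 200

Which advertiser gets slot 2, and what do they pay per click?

Sorting advertisers: $8.92 (Brio) > $8.91 (Cobalt) > $8.69 (Talon) > $4.78 (Novara) > $4.18 (Arden) > …
Slot 2 goes to the second-ranked bidder, Cobalt, who pays the next bid down: $8.69/click.

Cobalt; $8.69 per click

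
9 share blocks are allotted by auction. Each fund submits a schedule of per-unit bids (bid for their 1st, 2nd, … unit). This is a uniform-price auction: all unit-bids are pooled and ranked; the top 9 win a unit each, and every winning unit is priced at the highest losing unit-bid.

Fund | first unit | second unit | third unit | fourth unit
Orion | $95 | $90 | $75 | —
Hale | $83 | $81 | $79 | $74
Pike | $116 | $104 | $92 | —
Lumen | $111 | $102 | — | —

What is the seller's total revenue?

Pooled unit-bids ranked (top 9): 116 (Pike-1), 111 (Lumen-1), 104 (Pike-2), 102 (Lumen-2), 95 (Orion-1), 92 (Pike-3), 90 (Orion-2), 83 (Hale-1), 81 (Hale-2)
The (k+1)-th unit-bid is $79.
Allocation: Hale 2, Lumen 2, Orion 2, Pike 3. Every unit priced at $79.
Revenue = 9 × 79 = $711.

Total revenue: $711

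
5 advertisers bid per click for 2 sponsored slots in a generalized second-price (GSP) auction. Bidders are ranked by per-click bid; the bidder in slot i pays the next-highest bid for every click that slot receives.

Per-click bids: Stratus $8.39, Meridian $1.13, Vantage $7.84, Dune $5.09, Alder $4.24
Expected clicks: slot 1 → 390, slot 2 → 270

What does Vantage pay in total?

Vantage pays $1374.30

Per-click bids in order: $8.39 (Stratus) > $7.84 (Vantage) > $5.09 (Dune) > …
Vantage holds slot 2 → pays next bid $5.09 × 270 clicks = $1374.30.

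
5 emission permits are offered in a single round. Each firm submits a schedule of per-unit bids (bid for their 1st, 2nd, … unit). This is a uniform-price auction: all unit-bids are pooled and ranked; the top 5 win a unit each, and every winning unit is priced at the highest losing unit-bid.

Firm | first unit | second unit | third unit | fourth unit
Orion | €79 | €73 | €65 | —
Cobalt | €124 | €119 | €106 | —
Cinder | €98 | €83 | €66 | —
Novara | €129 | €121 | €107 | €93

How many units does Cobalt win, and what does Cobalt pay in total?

All unit-bids, highest first — top 5: 129 (Novara-1), 124 (Cobalt-1), 121 (Novara-2), 119 (Cobalt-2), 107 (Novara-3)
The (k+1)-th unit-bid is €106.
Cobalt wins 2 unit(s) at €106 each.

Cobalt: 2 units, pays €212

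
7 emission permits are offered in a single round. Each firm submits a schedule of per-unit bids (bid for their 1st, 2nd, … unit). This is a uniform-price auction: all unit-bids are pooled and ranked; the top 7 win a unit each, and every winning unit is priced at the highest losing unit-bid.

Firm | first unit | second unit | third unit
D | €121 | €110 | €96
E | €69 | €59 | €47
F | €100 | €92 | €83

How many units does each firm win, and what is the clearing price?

D 3, E 1, F 3; clearing price €59

Merging the schedules and taking the best 7: 121 (D-1), 110 (D-2), 100 (F-1), 96 (D-3), 92 (F-2), 83 (F-3), 69 (E-1)
First bid not allocated: €59.
Allocation: D 3, E 1, F 3.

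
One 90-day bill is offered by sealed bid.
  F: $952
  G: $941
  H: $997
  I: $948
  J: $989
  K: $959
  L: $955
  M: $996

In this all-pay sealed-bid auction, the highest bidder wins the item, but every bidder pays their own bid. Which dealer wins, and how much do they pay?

Sorting bids: 997 (H) > 996 (M) > 989 (J) > 959 (K) > 955 (L) > 952 (F) > …
H wins with the top bid; all bids are sunk regardless.

H pays $997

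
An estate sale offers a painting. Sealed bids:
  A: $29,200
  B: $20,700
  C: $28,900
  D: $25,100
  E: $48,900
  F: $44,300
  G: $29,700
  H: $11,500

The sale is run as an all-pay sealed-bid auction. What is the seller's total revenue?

Total revenue: $238,300

Bids in order: 48,900 (E) > 44,300 (F) > 29,700 (G) > 29,200 (A) > 28,900 (C) > 25,100 (D) > …
Every bidder forfeits their bid regardless of winning.
Revenue = 29,200 + 20,700 + 28,900 + 25,100 + 48,900 + 44,300 + 29,700 + 11,500 = $238,300.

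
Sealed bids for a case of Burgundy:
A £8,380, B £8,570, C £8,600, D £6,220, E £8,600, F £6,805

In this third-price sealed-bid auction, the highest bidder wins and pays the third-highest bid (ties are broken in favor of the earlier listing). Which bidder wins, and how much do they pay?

C pays £8,570

Bids in order: 8,600 (C) > 8,600 (E) > 8,570 (B) > 8,380 (A) > 6,805 (F) > 6,220 (D)
C and E tie at £8,600; tie-break gives it to C.
C is highest; pays the third-highest bid, £8,570.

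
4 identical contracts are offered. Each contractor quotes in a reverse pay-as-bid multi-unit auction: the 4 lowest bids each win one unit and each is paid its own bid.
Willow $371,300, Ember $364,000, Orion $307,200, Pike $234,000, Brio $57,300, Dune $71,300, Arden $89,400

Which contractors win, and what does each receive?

Ordering the bids: 57,300 (Brio), 71,300 (Dune), 89,400 (Arden), 234,000 (Pike), 307,200 (Orion), 364,000 (Ember), …
Lowest 4: Brio, Dune, Arden, Pike.
Each winner is paid its own bid: Brio $57,300, Dune $71,300, Arden $89,400, Pike $234,000.

Brio $57,300, Dune $71,300, Arden $89,400, Pike $234,000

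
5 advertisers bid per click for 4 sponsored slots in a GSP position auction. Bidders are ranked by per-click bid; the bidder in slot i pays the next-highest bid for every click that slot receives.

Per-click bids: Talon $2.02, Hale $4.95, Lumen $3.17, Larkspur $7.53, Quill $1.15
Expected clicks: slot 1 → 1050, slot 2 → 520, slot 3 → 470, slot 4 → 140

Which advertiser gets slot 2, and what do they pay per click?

Hale; $3.17 per click

Sorting advertisers: $7.53 (Larkspur) > $4.95 (Hale) > $3.17 (Lumen) > $2.02 (Talon) > $1.15 (Quill)
Slot 2 goes to the second-ranked bidder, Hale, who pays the next bid down: $3.17/click.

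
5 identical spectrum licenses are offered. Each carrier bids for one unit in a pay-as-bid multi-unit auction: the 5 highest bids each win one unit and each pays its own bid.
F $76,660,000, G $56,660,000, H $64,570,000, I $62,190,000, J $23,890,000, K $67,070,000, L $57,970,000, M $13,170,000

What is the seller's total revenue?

Sorting: 76,660,000 (F), 67,070,000 (K), 64,570,000 (H), 62,190,000 (I), 57,970,000 (L), 56,660,000 (G), 23,890,000 (J), …
The 5 highest are F, K, H, I, L.
Total revenue = 76,660,000 + 67,070,000 + 64,570,000 + 62,190,000 + 57,970,000 = $328,460,000.

Total revenue: $328,460,000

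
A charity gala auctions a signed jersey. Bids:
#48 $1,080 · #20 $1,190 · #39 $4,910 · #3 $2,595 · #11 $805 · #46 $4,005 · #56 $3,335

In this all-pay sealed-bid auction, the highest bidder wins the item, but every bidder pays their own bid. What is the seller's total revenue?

Total revenue: $17,920

Bids in order: 4,910 (#39) > 4,005 (#46) > 3,335 (#56) > 2,595 (#3) > 1,190 (#20) > 1,080 (#48) > …
#39 wins with the top bid; all bids are sunk regardless.
Every bidder forfeits their bid regardless of winning.
Revenue = 1,080 + 1,190 + 4,910 + 2,595 + 805 + 4,005 + 3,335 = $17,920.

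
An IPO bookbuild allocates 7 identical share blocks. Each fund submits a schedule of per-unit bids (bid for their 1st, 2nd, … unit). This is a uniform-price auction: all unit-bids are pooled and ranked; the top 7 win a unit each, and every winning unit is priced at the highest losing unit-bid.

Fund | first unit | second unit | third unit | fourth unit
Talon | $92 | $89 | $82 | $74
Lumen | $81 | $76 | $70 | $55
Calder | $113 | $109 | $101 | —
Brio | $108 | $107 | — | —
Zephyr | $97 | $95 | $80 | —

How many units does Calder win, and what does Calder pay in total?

Calder: 3 units, pays $276

Merging the schedules and taking the best 7: 113 (Calder-1), 109 (Calder-2), 108 (Brio-1), 107 (Brio-2), 101 (Calder-3), 97 (Zephyr-1), 95 (Zephyr-2)
The (k+1)-th unit-bid is $92.
Calder wins 3 unit(s) at $92 each.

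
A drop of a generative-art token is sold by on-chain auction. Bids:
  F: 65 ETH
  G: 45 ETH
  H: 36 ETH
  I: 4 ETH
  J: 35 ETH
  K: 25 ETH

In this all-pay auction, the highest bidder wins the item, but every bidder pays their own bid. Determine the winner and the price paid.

F pays 65 ETH

Sorting bids: 65 (F) > 45 (G) > 36 (H) > 35 (J) > 25 (K) > 4 (I)
F is highest and takes the item; every bidder forfeits their bid.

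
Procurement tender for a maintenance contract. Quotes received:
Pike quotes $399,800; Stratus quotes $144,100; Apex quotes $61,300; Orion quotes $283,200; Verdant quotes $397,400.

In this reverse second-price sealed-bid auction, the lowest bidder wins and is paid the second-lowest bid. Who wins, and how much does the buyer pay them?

Apex is paid $144,100

Sorting bids: 61,300 (Apex) < 144,100 (Stratus) < 283,200 (Orion) < 397,400 (Verdant) < 399,800 (Pike)
Second-price: Apex is paid Stratus's bid of $144,100.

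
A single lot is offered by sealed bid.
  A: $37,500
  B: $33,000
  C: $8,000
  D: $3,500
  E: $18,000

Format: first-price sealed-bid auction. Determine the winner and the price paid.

Sorting bids: 37,500 (A) > 33,000 (B) > 18,000 (E) > 8,000 (C) > 3,500 (D)
A has the highest bid and pays exactly that: $37,500.

A pays $37,500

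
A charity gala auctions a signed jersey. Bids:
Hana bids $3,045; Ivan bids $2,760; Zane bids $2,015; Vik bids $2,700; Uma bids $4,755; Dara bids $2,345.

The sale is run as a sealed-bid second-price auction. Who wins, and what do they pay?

Uma pays $3,045

Bids in order: 4,755 (Uma) > 3,045 (Hana) > 2,760 (Ivan) > 2,700 (Vik) > 2,345 (Dara) > 2,015 (Zane)
Uma wins with the highest bid; price is set by the runner-up at $3,045.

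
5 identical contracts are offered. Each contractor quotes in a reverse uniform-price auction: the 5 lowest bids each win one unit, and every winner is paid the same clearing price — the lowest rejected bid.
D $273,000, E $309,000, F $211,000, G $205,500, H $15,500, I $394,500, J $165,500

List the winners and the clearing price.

Bids ranked low→high: 15,500 (H), 165,500 (J), 205,500 (G), 211,000 (F), 273,000 (D), 309,000 (E), 394,500 (I)
Lowest 5: H, J, G, F, D.
Clearing price = lowest rejected bid = $309,000.

H, J, G, F, D; each is paid $309,000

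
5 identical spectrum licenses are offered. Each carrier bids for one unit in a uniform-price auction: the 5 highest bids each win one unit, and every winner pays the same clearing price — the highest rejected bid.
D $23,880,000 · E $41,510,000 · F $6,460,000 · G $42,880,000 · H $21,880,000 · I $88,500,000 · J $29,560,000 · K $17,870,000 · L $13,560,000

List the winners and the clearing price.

I, G, E, J, D; each pays $21,880,000

Bids ranked high→low: 88,500,000 (I), 42,880,000 (G), 41,510,000 (E), 29,560,000 (J), 23,880,000 (D), 21,880,000 (H), 17,870,000 (K), …
Top 5: I, G, E, J, D.
Clearing price = highest rejected bid = $21,880,000.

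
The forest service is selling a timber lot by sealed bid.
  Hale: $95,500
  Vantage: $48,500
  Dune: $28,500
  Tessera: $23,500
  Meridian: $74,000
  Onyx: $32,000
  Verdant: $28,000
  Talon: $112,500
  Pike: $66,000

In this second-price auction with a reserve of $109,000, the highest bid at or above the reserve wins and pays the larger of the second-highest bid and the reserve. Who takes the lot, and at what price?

Talon pays $109,000

Rule: the highest bid at or above the reserve wins and pays the larger of the second-highest bid and the reserve.
Bids ranked: 112,500 (Talon) > 95,500 (Hale) > 74,000 (Meridian) > 66,000 (Pike) > 48,500 (Vantage) > 32,000 (Onyx) > …
Highest eligible bid: Talon at $112,500.
Second-highest bid $95,500 is below the reserve $109,000, so the reserve binds → payment $109,000.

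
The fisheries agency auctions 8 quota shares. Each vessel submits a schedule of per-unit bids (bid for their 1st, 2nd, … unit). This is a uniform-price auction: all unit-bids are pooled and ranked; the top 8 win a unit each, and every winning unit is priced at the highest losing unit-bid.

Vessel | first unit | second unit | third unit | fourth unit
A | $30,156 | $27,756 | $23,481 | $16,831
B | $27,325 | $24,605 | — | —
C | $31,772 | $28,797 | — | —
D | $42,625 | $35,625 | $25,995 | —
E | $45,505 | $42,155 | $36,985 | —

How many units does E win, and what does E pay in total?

E: 3 units, pays $83,268

Pooled unit-bids ranked (top 8): 45,505 (E-1), 42,625 (D-1), 42,155 (E-2), 36,985 (E-3), 35,625 (D-2), 31,772 (C-1), 30,156 (A-1), 28,797 (C-2)
The (k+1)-th unit-bid is $27,756.
E wins 3 unit(s) at $27,756 each.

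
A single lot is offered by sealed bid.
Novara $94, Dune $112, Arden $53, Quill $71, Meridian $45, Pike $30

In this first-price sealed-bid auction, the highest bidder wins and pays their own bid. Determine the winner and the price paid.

Dune pays $112

Sorting bids: 112 (Dune) > 94 (Novara) > 71 (Quill) > 53 (Arden) > 45 (Meridian) > 30 (Pike)
First-price: Dune pays what they bid, $112.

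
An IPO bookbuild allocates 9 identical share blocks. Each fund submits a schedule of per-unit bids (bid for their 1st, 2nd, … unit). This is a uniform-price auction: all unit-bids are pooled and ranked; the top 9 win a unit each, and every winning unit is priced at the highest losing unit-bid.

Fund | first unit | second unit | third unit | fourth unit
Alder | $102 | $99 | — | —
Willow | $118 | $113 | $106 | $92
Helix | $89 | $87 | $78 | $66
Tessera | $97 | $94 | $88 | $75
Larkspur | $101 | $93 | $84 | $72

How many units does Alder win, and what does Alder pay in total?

Alder: 2 units, pays $184

Pooled unit-bids ranked (top 9): 118 (Willow-1), 113 (Willow-2), 106 (Willow-3), 102 (Alder-1), 101 (Larkspur-1), 99 (Alder-2), 97 (Tessera-1), 94 (Tessera-2), 93 (Larkspur-2)
The (k+1)-th unit-bid is $92.
Alder wins 2 unit(s) at $92 each.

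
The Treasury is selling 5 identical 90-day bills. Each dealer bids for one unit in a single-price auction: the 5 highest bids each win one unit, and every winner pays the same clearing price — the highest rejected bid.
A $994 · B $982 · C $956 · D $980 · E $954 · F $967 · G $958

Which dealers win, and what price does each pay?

Bids ranked high→low: 994 (A), 982 (B), 980 (D), 967 (F), 958 (G), 956 (C), 954 (E)
Top 5: A, B, D, F, G.
Highest unsuccessful bid: $956 → clearing price.

A, B, D, F, G; each pays $956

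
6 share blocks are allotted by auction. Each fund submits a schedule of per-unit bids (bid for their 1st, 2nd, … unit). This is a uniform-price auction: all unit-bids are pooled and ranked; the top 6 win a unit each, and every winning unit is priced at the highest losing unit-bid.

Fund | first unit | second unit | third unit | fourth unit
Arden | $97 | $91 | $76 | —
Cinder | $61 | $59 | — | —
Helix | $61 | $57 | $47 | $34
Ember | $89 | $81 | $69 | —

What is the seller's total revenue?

Pooled unit-bids ranked (top 6): 97 (Arden-1), 91 (Arden-2), 89 (Ember-1), 81 (Ember-2), 76 (Arden-3), 69 (Ember-3)
The (k+1)-th unit-bid is $61.
Allocation: Arden 3, Ember 3. Every unit priced at $61.
Revenue = 6 × 61 = $366.

Total revenue: $366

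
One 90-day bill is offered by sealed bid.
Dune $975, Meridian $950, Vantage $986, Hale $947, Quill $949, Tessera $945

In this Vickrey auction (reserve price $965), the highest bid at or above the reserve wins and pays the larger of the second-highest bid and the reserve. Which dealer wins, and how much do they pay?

Rule: the highest bid at or above the reserve wins and pays the larger of the second-highest bid and the reserve.
Bids in order: 986 (Vantage) > 975 (Dune) > 950 (Meridian) > 949 (Quill) > 947 (Hale) > 945 (Tessera)
Vantage has the top bid at or above the reserve ($986).
max(second-highest $975, reserve $965) = $975; the reserve does not bind.

Vantage pays $975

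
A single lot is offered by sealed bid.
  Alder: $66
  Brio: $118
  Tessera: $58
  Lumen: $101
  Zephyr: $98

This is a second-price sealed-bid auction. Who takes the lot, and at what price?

Bids ranked: 118 (Brio) > 101 (Lumen) > 98 (Zephyr) > 66 (Alder) > 58 (Tessera)
Brio is highest; pays the second-highest bid, $101.

Brio pays $101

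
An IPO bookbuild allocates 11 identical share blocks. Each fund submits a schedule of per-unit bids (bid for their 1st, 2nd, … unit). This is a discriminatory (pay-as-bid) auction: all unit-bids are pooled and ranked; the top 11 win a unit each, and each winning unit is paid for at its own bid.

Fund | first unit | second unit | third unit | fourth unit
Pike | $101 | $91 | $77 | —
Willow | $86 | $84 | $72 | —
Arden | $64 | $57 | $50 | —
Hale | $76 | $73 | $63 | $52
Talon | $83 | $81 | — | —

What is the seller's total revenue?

Pooled unit-bids ranked (top 11): 101 (Pike-1), 91 (Pike-2), 86 (Willow-1), 84 (Willow-2), 83 (Talon-1), 81 (Talon-2), 77 (Pike-3), 76 (Hale-1), 73 (Hale-2), 72 (Willow-3), 64 (Arden-1)
Next rejected bid: $63 (not a price — pay-as-bid).
Each winning unit pays its own bid.
Revenue = 101 + 91 + 86 + 84 + 83 + 81 + 77 + 76 + 73 + 72 + 64 = $888.

Total revenue: $888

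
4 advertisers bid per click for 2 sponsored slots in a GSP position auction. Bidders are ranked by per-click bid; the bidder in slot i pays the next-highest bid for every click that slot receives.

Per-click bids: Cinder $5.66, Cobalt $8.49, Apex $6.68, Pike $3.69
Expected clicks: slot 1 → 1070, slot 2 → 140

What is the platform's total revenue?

Total revenue: $7940.00

Sorting advertisers: $8.49 (Cobalt) > $6.68 (Apex) > $5.66 (Cinder) > …
Slot 1: Cobalt pays $6.68 × 1070 = $7147.60
Slot 2: Apex pays $5.66 × 140 = $792.40
Total = $7940.00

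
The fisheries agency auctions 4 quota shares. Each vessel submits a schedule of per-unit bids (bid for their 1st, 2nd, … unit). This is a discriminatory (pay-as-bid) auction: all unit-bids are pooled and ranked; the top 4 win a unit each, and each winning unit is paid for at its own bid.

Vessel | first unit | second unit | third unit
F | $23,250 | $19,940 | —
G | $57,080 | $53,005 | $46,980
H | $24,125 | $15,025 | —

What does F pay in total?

F pays $0

Merging the schedules and taking the best 4: 57,080 (G-1), 53,005 (G-2), 46,980 (G-3), 24,125 (H-1)
Next rejected bid: $23,250 (not a price — pay-as-bid).
F wins no units.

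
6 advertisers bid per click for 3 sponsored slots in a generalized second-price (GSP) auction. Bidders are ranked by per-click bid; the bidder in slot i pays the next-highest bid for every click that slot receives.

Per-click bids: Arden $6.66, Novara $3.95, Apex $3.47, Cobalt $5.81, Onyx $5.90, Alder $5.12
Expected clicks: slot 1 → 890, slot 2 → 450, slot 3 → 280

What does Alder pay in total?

Sorting advertisers: $6.66 (Arden) > $5.90 (Onyx) > $5.81 (Cobalt) > $5.12 (Alder) > …
Alder ranks below slot 3 → no slot, pays nothing.

Alder pays $0.00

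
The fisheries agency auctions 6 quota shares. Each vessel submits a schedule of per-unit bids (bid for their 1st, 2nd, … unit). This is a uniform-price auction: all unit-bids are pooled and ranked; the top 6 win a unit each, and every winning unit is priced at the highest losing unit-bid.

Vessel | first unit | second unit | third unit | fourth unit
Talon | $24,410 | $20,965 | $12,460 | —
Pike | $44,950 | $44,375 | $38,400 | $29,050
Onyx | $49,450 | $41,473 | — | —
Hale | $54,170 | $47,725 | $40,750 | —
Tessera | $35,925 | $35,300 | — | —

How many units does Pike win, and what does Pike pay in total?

Merging the schedules and taking the best 6: 54,170 (Hale-1), 49,450 (Onyx-1), 47,725 (Hale-2), 44,950 (Pike-1), 44,375 (Pike-2), 41,473 (Onyx-2)
First bid not allocated: $40,750.
Pike wins 2 unit(s) at $40,750 each.

Pike: 2 units, pays $81,500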